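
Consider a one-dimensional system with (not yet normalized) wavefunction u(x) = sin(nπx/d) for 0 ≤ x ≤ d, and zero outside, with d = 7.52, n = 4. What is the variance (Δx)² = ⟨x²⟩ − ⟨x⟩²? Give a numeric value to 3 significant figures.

Compute ⟨x⟩ and ⟨x²⟩ separately, then (Δx)² = ⟨x²⟩ − ⟨x⟩².
With sin²θ = (1 − cos2θ)/2 on 0 ≤ x ≤ d: ∫sin²(nπx/d) dx = d/2, ∫x·sin²(nπx/d) dx = d²/4, ∫x²·sin²(nπx/d) dx = d³·(1/6 − 1/(4n²π²)); higher powers xᵏ the same way, integrating xᵏ·cos(2nπx/d) by parts.
Normalization: ∫|u|² dx = 3.7600.
⟨x⟩ = 3.7600 and ⟨x²⟩ = 18.671.
(Δx)² = 18.671 − (3.7600)² = 4.5335.

4.53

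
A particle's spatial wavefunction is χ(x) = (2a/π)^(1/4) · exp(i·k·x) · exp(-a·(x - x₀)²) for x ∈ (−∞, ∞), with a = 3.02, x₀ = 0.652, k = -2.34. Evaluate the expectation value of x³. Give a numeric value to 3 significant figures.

⟨x³⟩ = ∫ x³·|χ|² dx (integrals over the domain).
Gaussian moments (u = x − x₀): ∫u^(2j)·e^(−2au²) du = (2j−1)!!/(4a)^j · √(π/(2a)), odd powers integrate to 0; here √(π/(2a)) = 0.72120.
⟨x³⟩ = 0.43909.

0.439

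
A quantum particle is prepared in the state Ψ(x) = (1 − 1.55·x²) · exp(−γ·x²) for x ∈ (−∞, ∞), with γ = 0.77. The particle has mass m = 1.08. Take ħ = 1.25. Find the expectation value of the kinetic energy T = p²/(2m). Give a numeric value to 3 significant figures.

2.79

T = −(ħ²/2m) d²/dx², so ⟨T⟩ = −(ħ²/2m) ∫ Ψ*·Ψ'' dx / ∫|Ψ|² dx; with m = 1.08.
Expand each integrand as polynomial × e^(−2γx²) and use ∫x^(2j)·e^(−2γx²) dx = (2j−1)!!/(4γ)^j · √(π/(2γ)), odd powers → 0; here √(π/(2γ)) = 1.4283. Differentiate with the product rule, d/dx e^(−γx²) = −2γx·e^(−γx²).
State is unnormalized: ∫|Ψ|² dx = 1.0759, and ∫Ψ*·(−ħ²/2m · Ψ'') dx = 3.0066, so ⟨T⟩ = 3.0066 / 1.0759.
⟨T⟩ = 2.7946.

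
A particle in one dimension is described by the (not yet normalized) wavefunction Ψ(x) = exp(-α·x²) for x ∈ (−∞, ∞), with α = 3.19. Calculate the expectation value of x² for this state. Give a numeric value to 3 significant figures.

0.0784

⟨x²⟩ = ∫ x²·|Ψ|² dx / ∫|Ψ|² dx (integrals over the domain).
Gaussian moments: ∫x^(2j)·e^(−2αx²) dx = (2j−1)!!/(4α)^j · √(π/(2α)), odd powers integrate to 0; here √(π/(2α)) = 0.70172.
State is unnormalized: ∫|Ψ|² dx = 0.70172, and ∫Ψ*·x²·Ψ dx = 0.054994, so ⟨x²⟩ = 0.054994 / 0.70172.
⟨x²⟩ = 0.078370.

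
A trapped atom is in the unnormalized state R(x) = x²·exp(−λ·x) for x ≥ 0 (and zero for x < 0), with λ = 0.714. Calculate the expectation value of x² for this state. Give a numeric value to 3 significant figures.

⟨x²⟩ = ∫ x²·|R|² dx / ∫|R|² dx (integrals over the domain).
Every integrand reduces to terms xʲ·e^(−2λx) on [0, ∞); use ∫₀^∞ xʲ·e^(−2λx) dx = j!/(2λ)^(j+1).
State is unnormalized: ∫|R|² dx = 4.0418, and ∫R*·x²·R dx = 59.461, so ⟨x²⟩ = 59.461 / 4.0418.
⟨x²⟩ = 14.712.

14.7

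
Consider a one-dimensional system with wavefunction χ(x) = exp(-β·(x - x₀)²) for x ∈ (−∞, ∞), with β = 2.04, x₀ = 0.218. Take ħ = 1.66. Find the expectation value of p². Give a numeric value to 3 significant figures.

5.62

p² χ = −ħ² d²χ/dx²; ⟨p²⟩ = −ħ² ∫ χ*·χ'' dx / ∫|χ|² dx.
Gaussian moments (u = x − x₀): ∫u^(2j)·e^(−2βu²) du = (2j−1)!!/(4β)^j · √(π/(2β)), odd powers integrate to 0; here √(π/(2β)) = 0.87750. Derivatives: d/dx e^(−βu²) = −2βu·e^(−βu²), d²/dx² e^(−βu²) = (4β²u² − 2β)·e^(−βu²).
State is unnormalized: ∫|χ|² dx = 0.87750, and ∫χ*·(−ħ² χ'') dx = 4.9328, so ⟨p²⟩ = 4.9328 / 0.87750.
⟨p²⟩ = 5.6214.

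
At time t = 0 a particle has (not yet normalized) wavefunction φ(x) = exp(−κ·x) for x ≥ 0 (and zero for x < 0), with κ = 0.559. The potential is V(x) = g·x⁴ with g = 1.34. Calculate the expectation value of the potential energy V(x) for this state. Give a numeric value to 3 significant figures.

⟨V⟩ = ∫ V(x)·|φ|² dx / ∫|φ|² dx.
Every integrand reduces to terms xʲ·e^(−2κx) on [0, ∞); use ∫₀^∞ xʲ·e^(−2κx) dx = j!/(2κ)^(j+1).
State is unnormalized: ∫|φ|² dx = 0.89445, and ∫φ*·V(x)·φ dx = 18.412, so ⟨V⟩ = 18.412 / 0.89445.
⟨V⟩ = 20.585.

20.6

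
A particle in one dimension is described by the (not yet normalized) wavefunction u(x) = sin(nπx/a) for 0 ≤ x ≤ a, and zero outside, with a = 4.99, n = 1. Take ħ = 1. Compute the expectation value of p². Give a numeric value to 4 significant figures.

0.3964

p² u = −ħ² d²u/dx²; ⟨p²⟩ = −ħ² ∫ u*·u'' dx / ∫|u|² dx.
d/dx sin(nπx/a) = (nπ/a)·cos(nπx/a) and d²/dx² sin(nπx/a) = −(nπ/a)²·sin(nπx/a); on 0 ≤ x ≤ a, ∫sin²(nπx/a) dx = a/2 and ∫sin(nπx/a)·cos(nπx/a) dx = 0.
State is unnormalized: ∫|u|² dx = 2.4950, and ∫u*·(−ħ² u'') dx = 0.98894, so ⟨p²⟩ = 0.98894 / 2.4950.
⟨p²⟩ = 0.39637.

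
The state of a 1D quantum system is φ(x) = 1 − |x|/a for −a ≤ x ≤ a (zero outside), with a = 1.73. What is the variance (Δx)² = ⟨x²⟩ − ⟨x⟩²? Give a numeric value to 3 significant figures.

0.299

Compute ⟨x⟩ and ⟨x²⟩ separately, then (Δx)² = ⟨x²⟩ − ⟨x⟩².
φ is even, so ∫ over [−a, a] = 2∫₀ᵃ with φ = 1 − x/a there: ∫₀ᵃ (1 − x/a)² dx = a/3, ∫₀ᵃ x²(1 − x/a)² dx = a³/30, ∫₀ᵃ x⁴(1 − x/a)² dx = a⁵/105.
Normalization: ∫|φ|² dx = 1.1533.
⟨x⟩ = 0.0000 and ⟨x²⟩ = 0.29929.
(Δx)² = 0.29929 − (0.0000)² = 0.29929.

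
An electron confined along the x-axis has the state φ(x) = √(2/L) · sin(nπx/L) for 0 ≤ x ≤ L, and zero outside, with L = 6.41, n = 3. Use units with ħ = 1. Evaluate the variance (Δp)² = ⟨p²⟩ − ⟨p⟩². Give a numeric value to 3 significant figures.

2.16

Compute ⟨p⟩ and ⟨p²⟩ separately; (Δp)² = ⟨p²⟩ − ⟨p⟩².
d/dx sin(nπx/L) = (nπ/L)·cos(nπx/L) and d²/dx² sin(nπx/L) = −(nπ/L)²·sin(nπx/L); on 0 ≤ x ≤ L, ∫sin²(nπx/L) dx = L/2 and ∫sin(nπx/L)·cos(nπx/L) dx = 0.
⟨p⟩ = 0.0000 and ⟨p²⟩ = 2.1619.
(Δp)² = 2.1619 − (0.0000)² = 2.1619.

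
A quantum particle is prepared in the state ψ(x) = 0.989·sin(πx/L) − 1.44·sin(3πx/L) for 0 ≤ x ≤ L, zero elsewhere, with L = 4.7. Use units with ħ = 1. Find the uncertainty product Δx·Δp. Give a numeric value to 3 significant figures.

1.33

Δx = √(⟨x²⟩−⟨x⟩²), Δp = √(⟨p²⟩−⟨p⟩²).
On 0 ≤ x ≤ L (j ≠ l): ∫sin²(jπx/L) dx = L/2, ∫sin(jπx/L)·sin(lπx/L) dx = 0; diagonal moments ∫x·sin²(jπx/L) dx = L²/4, ∫x²·sin²(jπx/L) dx = L³·(1/6 − 1/(4j²π²)); cross terms ∫x·sin(jπx/L)·sin(lπx/L) dx = 0 for j + l even and −4jlL²/(π²(j² − l²)²) for j + l odd, ∫x²·sin(jπx/L)·sin(lπx/L) dx = (−1)^(j+l)·4jlL³/(π²(j² − l²)²); higher powers the same way via product-to-sum and parts. d²/dx² sin(jπx/L) = −(jπ/L)²·sin(jπx/L); on 0 ≤ x ≤ L, ∫sin²(jπx/L) dx = L/2 and ∫sin(jπx/L)·sin(lπx/L) dx = 0 for j ≠ l, so only diagonal terms survive in ∫|ψ|² and ∫ψ·ψ″; ∫ψ·ψ′ dx = [ψ²/2] between the walls = 0.
Normalization: ∫|ψ|² dx = 7.1715.
⟨x⟩ = 2.3500, ⟨x²⟩ = 6.1368 ⇒ Δx = 0.78376.
⟨p⟩ = 0.0000, ⟨p²⟩ = 2.8755 ⇒ Δp = 1.6957.
Δx·Δp = 1.3290.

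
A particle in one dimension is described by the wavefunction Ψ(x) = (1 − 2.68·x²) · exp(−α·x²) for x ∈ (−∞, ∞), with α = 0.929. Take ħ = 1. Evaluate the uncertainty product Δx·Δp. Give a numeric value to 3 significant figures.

Δx = √(⟨x²⟩−⟨x⟩²), Δp = √(⟨p²⟩−⟨p⟩²).
Expand each integrand as polynomial × e^(−2αx²) and use ∫x^(2j)·e^(−2αx²) dx = (2j−1)!!/(4α)^j · √(π/(2α)), odd powers → 0; here √(π/(2α)) = 1.3003. Differentiate with the product rule, d/dx e^(−αx²) = −2αx·e^(−αx²).
Normalization: ∫|Ψ|² dx = 1.4538.
⟨x⟩ = 0.0000, ⟨x²⟩ = 1.0771 ⇒ Δx = 1.0378.
⟨p⟩ = 0.0000, ⟨p²⟩ = 5.0550 ⇒ Δp = 2.2483.
Δx·Δp = 2.3334.

2.33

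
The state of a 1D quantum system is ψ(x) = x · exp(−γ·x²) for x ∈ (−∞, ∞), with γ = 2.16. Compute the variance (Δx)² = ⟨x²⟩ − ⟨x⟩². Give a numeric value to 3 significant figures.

Compute ⟨x⟩ and ⟨x²⟩ separately, then (Δx)² = ⟨x²⟩ − ⟨x⟩².
Expand each integrand as polynomial × e^(−2γx²) and use ∫x^(2j)·e^(−2γx²) dx = (2j−1)!!/(4γ)^j · √(π/(2γ)), odd powers → 0; here √(π/(2γ)) = 0.85277.
Normalization: ∫|ψ|² dx = 0.098700.
⟨x⟩ = 0.0000 and ⟨x²⟩ = 0.34722.
(Δx)² = 0.34722 − (0.0000)² = 0.34722.

0.347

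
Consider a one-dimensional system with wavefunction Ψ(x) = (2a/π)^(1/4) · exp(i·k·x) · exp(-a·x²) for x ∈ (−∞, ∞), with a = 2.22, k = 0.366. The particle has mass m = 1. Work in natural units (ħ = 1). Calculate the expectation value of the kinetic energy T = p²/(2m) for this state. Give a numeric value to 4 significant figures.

1.177

T = −(ħ²/2m) d²/dx², so ⟨T⟩ = −(ħ²/2m) ∫ Ψ*·Ψ'' dx; with m = 1.
Gaussian moments: ∫x^(2j)·e^(−2ax²) dx = (2j−1)!!/(4a)^j · √(π/(2a)), odd powers integrate to 0; here √(π/(2a)) = 0.84117. Derivatives: Ψ′ = (ik − 2ax)·Ψ, Ψ″ = ((ik − 2ax)² − 2a)·Ψ; the odd-in-x pieces drop out.
⟨T⟩ = 1.1770.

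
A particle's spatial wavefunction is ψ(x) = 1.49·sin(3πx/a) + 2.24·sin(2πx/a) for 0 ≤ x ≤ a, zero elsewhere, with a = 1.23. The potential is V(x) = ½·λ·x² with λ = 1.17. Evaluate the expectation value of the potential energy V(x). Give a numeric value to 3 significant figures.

⟨V⟩ = ∫ V(x)·|ψ|² dx / ∫|ψ|² dx.
On 0 ≤ x ≤ a (j ≠ l): ∫sin²(jπx/a) dx = a/2, ∫sin(jπx/a)·sin(lπx/a) dx = 0; diagonal moments ∫x·sin²(jπx/a) dx = a²/4, ∫x²·sin²(jπx/a) dx = a³·(1/6 − 1/(4j²π²)); cross terms ∫x·sin(jπx/a)·sin(lπx/a) dx = 0 for j + l even and −4jla²/(π²(j² − l²)²) for j + l odd, ∫x²·sin(jπx/a)·sin(lπx/a) dx = (−1)^(j+l)·4jla³/(π²(j² − l²)²); higher powers the same way via product-to-sum and parts.
State is unnormalized: ∫|ψ|² dx = 4.4512, and ∫ψ*·V(x)·ψ dx = 0.56496, so ⟨V⟩ = 0.56496 / 4.4512.
⟨V⟩ = 0.12692.

0.127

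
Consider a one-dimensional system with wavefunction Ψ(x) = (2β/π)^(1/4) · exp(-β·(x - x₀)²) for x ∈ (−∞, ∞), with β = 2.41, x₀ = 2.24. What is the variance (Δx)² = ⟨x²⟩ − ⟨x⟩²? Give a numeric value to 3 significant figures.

Compute ⟨x⟩ and ⟨x²⟩ separately, then (Δx)² = ⟨x²⟩ − ⟨x⟩².
Gaussian moments (u = x − x₀): ∫u^(2j)·e^(−2βu²) du = (2j−1)!!/(4β)^j · √(π/(2β)), odd powers integrate to 0; here √(π/(2β)) = 0.80733.
⟨x⟩ = 2.2400 and ⟨x²⟩ = 5.1213.
(Δx)² = 5.1213 − (2.2400)² = 0.10373.

0.104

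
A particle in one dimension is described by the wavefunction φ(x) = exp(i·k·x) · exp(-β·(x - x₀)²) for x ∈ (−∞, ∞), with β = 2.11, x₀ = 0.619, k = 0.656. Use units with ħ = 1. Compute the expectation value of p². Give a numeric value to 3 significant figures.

p² φ = −ħ² d²φ/dx²; ⟨p²⟩ = −ħ² ∫ φ*·φ'' dx / ∫|φ|² dx.
Gaussian moments (u = x − x₀): ∫u^(2j)·e^(−2βu²) du = (2j−1)!!/(4β)^j · √(π/(2β)), odd powers integrate to 0; here √(π/(2β)) = 0.86282. Derivatives: φ′ = (ik − 2βu)·φ, φ″ = ((ik − 2βu)² − 2β)·φ; the odd-in-u pieces drop out.
State is unnormalized: ∫|φ|² dx = 0.86282, and ∫φ*·(−ħ² φ'') dx = 2.1918, so ⟨p²⟩ = 2.1918 / 0.86282.
⟨p²⟩ = 2.5403.

2.54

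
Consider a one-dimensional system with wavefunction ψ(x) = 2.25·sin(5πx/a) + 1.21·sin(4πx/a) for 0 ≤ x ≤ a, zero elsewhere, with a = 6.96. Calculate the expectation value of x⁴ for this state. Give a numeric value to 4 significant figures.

⟨x⁴⟩ = ∫ x⁴·|ψ|² dx / ∫|ψ|² dx (integrals over the domain).
On 0 ≤ x ≤ a (j ≠ l): ∫sin²(jπx/a) dx = a/2, ∫sin(jπx/a)·sin(lπx/a) dx = 0; diagonal moments ∫x·sin²(jπx/a) dx = a²/4, ∫x²·sin²(jπx/a) dx = a³·(1/6 − 1/(4j²π²)); cross terms ∫x·sin(jπx/a)·sin(lπx/a) dx = 0 for j + l even and −4jla²/(π²(j² − l²)²) for j + l odd, ∫x²·sin(jπx/a)·sin(lπx/a) dx = (−1)^(j+l)·4jla³/(π²(j² − l²)²); higher powers the same way via product-to-sum and parts.
State is unnormalized: ∫|ψ|² dx = 22.713, and ∫ψ*·x⁴·ψ dx = 3573.2, so ⟨x⁴⟩ = 3573.2 / 22.713.
⟨x⁴⟩ = 157.32.

157.3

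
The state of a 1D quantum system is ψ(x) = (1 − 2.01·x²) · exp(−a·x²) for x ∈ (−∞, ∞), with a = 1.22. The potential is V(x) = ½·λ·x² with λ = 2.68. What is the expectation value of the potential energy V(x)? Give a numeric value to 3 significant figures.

0.430

⟨V⟩ = ∫ V(x)·|ψ|² dx / ∫|ψ|² dx.
Expand each integrand as polynomial × e^(−2ax²) and use ∫x^(2j)·e^(−2ax²) dx = (2j−1)!!/(4a)^j · √(π/(2a)), odd powers → 0; here √(π/(2a)) = 1.1347.
State is unnormalized: ∫|ψ|² dx = 0.77747, and ∫ψ*·V(x)·ψ dx = 0.33446, so ⟨V⟩ = 0.33446 / 0.77747.
⟨V⟩ = 0.43019.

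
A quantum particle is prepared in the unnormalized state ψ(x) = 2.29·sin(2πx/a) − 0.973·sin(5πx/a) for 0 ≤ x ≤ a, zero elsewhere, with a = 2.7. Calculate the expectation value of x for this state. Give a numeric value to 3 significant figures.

⟨x⟩ = ∫ x·|ψ|² dx / ∫|ψ|² dx (integrals over the domain).
On 0 ≤ x ≤ a (j ≠ l): ∫sin²(jπx/a) dx = a/2, ∫sin(jπx/a)·sin(lπx/a) dx = 0; diagonal moments ∫x·sin²(jπx/a) dx = a²/4, ∫x²·sin²(jπx/a) dx = a³·(1/6 − 1/(4j²π²)); cross terms ∫x·sin(jπx/a)·sin(lπx/a) dx = 0 for j + l even and −4jla²/(π²(j² − l²)²) for j + l odd, ∫x²·sin(jπx/a)·sin(lπx/a) dx = (−1)^(j+l)·4jla³/(π²(j² − l²)²); higher powers the same way via product-to-sum and parts.
State is unnormalized: ∫|ψ|² dx = 8.3576, and ∫ψ*·x·ψ dx = 11.581, so ⟨x⟩ = 11.581 / 8.3576.
⟨x⟩ = 1.3857.

1.39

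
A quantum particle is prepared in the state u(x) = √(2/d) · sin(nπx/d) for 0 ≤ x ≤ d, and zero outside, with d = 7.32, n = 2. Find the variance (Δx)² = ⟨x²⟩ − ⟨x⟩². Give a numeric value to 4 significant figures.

3.787

Compute ⟨x⟩ and ⟨x²⟩ separately, then (Δx)² = ⟨x²⟩ − ⟨x⟩².
With sin²θ = (1 − cos2θ)/2 on 0 ≤ x ≤ d: ∫sin²(nπx/d) dx = d/2, ∫x·sin²(nπx/d) dx = d²/4, ∫x²·sin²(nπx/d) dx = d³·(1/6 − 1/(4n²π²)); higher powers xᵏ the same way, integrating xᵏ·cos(2nπx/d) by parts.
⟨x⟩ = 3.6600 and ⟨x²⟩ = 17.182.
(Δx)² = 17.182 − (3.6600)² = 3.7866.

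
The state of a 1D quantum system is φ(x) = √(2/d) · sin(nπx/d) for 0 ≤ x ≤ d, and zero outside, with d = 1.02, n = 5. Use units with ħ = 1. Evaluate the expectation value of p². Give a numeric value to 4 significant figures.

237.2

p² φ = −ħ² d²φ/dx²; ⟨p²⟩ = −ħ² ∫ φ*·φ'' dx.
d/dx sin(nπx/d) = (nπ/d)·cos(nπx/d) and d²/dx² sin(nπx/d) = −(nπ/d)²·sin(nπx/d); on 0 ≤ x ≤ d, ∫sin²(nπx/d) dx = d/2 and ∫sin(nπx/d)·cos(nπx/d) dx = 0.
⟨p²⟩ = 237.16.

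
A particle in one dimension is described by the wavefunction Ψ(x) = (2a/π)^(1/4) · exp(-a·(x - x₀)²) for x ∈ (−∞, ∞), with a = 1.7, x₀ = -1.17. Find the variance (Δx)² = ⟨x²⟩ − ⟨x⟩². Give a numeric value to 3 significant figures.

0.147

Compute ⟨x⟩ and ⟨x²⟩ separately, then (Δx)² = ⟨x²⟩ − ⟨x⟩².
Gaussian moments (u = x − x₀): ∫u^(2j)·e^(−2au²) du = (2j−1)!!/(4a)^j · √(π/(2a)), odd powers integrate to 0; here √(π/(2a)) = 0.96125.
⟨x⟩ = -1.1700 and ⟨x²⟩ = 1.5160.
(Δx)² = 1.5160 − (-1.1700)² = 0.14706.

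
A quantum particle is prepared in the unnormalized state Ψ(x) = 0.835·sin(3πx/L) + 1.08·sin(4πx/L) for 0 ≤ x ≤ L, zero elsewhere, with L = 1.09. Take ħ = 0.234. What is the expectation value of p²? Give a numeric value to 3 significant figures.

6.09

p² Ψ = −ħ² d²Ψ/dx²; ⟨p²⟩ = −ħ² ∫ Ψ*·Ψ'' dx / ∫|Ψ|² dx.
d²/dx² sin(jπx/L) = −(jπ/L)²·sin(jπx/L); on 0 ≤ x ≤ L, ∫sin²(jπx/L) dx = L/2 and ∫sin(jπx/L)·sin(lπx/L) dx = 0 for j ≠ l, so only diagonal terms survive in ∫|Ψ|² and ∫Ψ·Ψ″; ∫Ψ·Ψ′ dx = [Ψ²/2] between the walls = 0.
State is unnormalized: ∫|Ψ|² dx = 1.0157, and ∫Ψ*·(−ħ² Ψ'') dx = 6.1820, so ⟨p²⟩ = 6.1820 / 1.0157.
⟨p²⟩ = 6.0866.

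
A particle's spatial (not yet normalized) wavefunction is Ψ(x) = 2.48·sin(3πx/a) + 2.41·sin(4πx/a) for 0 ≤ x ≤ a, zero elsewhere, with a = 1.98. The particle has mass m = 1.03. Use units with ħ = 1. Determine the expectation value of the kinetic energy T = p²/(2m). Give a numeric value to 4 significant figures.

15.15

T = −(ħ²/2m) d²/dx², so ⟨T⟩ = −(ħ²/2m) ∫ Ψ*·Ψ'' dx / ∫|Ψ|² dx; with m = 1.03.
d²/dx² sin(jπx/a) = −(jπ/a)²·sin(jπx/a); on 0 ≤ x ≤ a, ∫sin²(jπx/a) dx = a/2 and ∫sin(jπx/a)·sin(lπx/a) dx = 0 for j ≠ l, so only diagonal terms survive in ∫|Ψ|² and ∫Ψ·Ψ″; ∫Ψ·Ψ′ dx = [Ψ²/2] between the walls = 0.
State is unnormalized: ∫|Ψ|² dx = 11.839, and ∫Ψ*·(−ħ²/2m · Ψ'') dx = 179.40, so ⟨T⟩ = 179.40 / 11.839.
⟨T⟩ = 15.154.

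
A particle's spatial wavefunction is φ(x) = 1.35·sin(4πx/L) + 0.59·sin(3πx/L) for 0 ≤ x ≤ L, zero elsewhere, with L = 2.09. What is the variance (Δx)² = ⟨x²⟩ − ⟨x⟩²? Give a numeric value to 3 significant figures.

0.256

Compute ⟨x⟩ and ⟨x²⟩ separately, then (Δx)² = ⟨x²⟩ − ⟨x⟩².
On 0 ≤ x ≤ L (j ≠ l): ∫sin²(jπx/L) dx = L/2, ∫sin(jπx/L)·sin(lπx/L) dx = 0; diagonal moments ∫x·sin²(jπx/L) dx = L²/4, ∫x²·sin²(jπx/L) dx = L³·(1/6 − 1/(4j²π²)); cross terms ∫x·sin(jπx/L)·sin(lπx/L) dx = 0 for j + l even and −4jlL²/(π²(j² − l²)²) for j + l odd, ∫x²·sin(jπx/L)·sin(lπx/L) dx = (−1)^(j+l)·4jlL³/(π²(j² − l²)²); higher powers the same way via product-to-sum and parts.
Normalization: ∫|φ|² dx = 2.2683.
⟨x⟩ = 0.74052 and ⟨x²⟩ = 0.80412.
(Δx)² = 0.80412 − (0.74052)² = 0.25574.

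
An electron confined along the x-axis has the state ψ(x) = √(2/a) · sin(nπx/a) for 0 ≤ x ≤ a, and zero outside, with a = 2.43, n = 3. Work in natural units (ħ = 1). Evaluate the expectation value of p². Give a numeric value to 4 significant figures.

p² ψ = −ħ² d²ψ/dx²; ⟨p²⟩ = −ħ² ∫ ψ*·ψ'' dx.
d/dx sin(nπx/a) = (nπ/a)·cos(nπx/a) and d²/dx² sin(nπx/a) = −(nπ/a)²·sin(nπx/a); on 0 ≤ x ≤ a, ∫sin²(nπx/a) dx = a/2 and ∫sin(nπx/a)·cos(nπx/a) dx = 0.
⟨p²⟩ = 15.043.

15.04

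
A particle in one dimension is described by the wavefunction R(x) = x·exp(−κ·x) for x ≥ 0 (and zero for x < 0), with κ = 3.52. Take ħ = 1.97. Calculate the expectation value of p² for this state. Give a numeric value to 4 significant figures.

48.09

p² R = −ħ² d²R/dx²; ⟨p²⟩ = −ħ² ∫ R*·R'' dx / ∫|R|² dx.
Differentiate x·exp(−κ·x) with the product rule; every integrand then reduces to terms xʲ·e^(−2κx) on [0, ∞), with ∫₀^∞ xʲ·e^(−2κx) dx = j!/(2κ)^(j+1).
State is unnormalized: ∫|R|² dx = 0.0057321, and ∫R*·(−ħ² R'') dx = 0.27563, so ⟨p²⟩ = 0.27563 / 0.0057321.
⟨p²⟩ = 48.086.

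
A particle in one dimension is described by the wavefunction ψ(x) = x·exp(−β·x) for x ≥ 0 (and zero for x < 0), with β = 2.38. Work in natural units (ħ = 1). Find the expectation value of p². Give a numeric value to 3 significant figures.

5.66

p² ψ = −ħ² d²ψ/dx²; ⟨p²⟩ = −ħ² ∫ ψ*·ψ'' dx / ∫|ψ|² dx.
Differentiate x·exp(−β·x) with the product rule; every integrand then reduces to terms xʲ·e^(−2βx) on [0, ∞), with ∫₀^∞ xʲ·e^(−2βx) dx = j!/(2β)^(j+1).
State is unnormalized: ∫|ψ|² dx = 0.018544, and ∫ψ*·(−ħ² ψ'') dx = 0.10504, so ⟨p²⟩ = 0.10504 / 0.018544.
⟨p²⟩ = 5.6644.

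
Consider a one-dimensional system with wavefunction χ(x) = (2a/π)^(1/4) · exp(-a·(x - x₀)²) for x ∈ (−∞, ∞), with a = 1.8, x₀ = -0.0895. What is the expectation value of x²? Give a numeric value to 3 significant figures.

0.147

⟨x²⟩ = ∫ x²·|χ|² dx (integrals over the domain).
Gaussian moments (u = x − x₀): ∫u^(2j)·e^(−2au²) du = (2j−1)!!/(4a)^j · √(π/(2a)), odd powers integrate to 0; here √(π/(2a)) = 0.93417.
⟨x²⟩ = 0.14690.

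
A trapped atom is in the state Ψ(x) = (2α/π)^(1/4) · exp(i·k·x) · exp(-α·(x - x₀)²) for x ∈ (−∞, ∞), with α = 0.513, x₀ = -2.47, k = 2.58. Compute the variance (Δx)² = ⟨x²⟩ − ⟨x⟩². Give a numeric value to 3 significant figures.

Compute ⟨x⟩ and ⟨x²⟩ separately, then (Δx)² = ⟨x²⟩ − ⟨x⟩².
Gaussian moments (u = x − x₀): ∫u^(2j)·e^(−2αu²) du = (2j−1)!!/(4α)^j · √(π/(2α)), odd powers integrate to 0; here √(π/(2α)) = 1.7499.
⟨x⟩ = -2.4700 and ⟨x²⟩ = 6.5882.
(Δx)² = 6.5882 − (-2.4700)² = 0.48733.

0.487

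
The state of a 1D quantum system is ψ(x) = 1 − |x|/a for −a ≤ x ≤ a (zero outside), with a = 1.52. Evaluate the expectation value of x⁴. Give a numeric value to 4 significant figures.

0.1525

⟨x⁴⟩ = ∫ x⁴·|ψ|² dx / ∫|ψ|² dx (integrals over the domain).
ψ is even, so ∫ over [−a, a] = 2∫₀ᵃ with ψ = 1 − x/a there: ∫₀ᵃ (1 − x/a)² dx = a/3, ∫₀ᵃ x²(1 − x/a)² dx = a³/30, ∫₀ᵃ x⁴(1 − x/a)² dx = a⁵/105.
State is unnormalized: ∫|ψ|² dx = 1.0133, and ∫ψ*·x⁴·ψ dx = 0.15455, so ⟨x⁴⟩ = 0.15455 / 1.0133.
⟨x⁴⟩ = 0.15251.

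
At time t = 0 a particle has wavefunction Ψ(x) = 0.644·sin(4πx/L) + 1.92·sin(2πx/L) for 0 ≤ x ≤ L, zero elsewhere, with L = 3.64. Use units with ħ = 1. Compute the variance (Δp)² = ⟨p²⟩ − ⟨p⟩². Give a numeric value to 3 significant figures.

3.88

Compute ⟨p⟩ and ⟨p²⟩ separately; (Δp)² = ⟨p²⟩ − ⟨p⟩².
d²/dx² sin(jπx/L) = −(jπ/L)²·sin(jπx/L); on 0 ≤ x ≤ L, ∫sin²(jπx/L) dx = L/2 and ∫sin(jπx/L)·sin(lπx/L) dx = 0 for j ≠ l, so only diagonal terms survive in ∫|Ψ|² and ∫Ψ·Ψ″; ∫Ψ·Ψ′ dx = [Ψ²/2] between the walls = 0.
Normalization: ∫|Ψ|² dx = 7.4641.
⟨p⟩ = 0.0000 and ⟨p²⟩ = 3.8835.
(Δp)² = 3.8835 − (0.0000)² = 3.8835.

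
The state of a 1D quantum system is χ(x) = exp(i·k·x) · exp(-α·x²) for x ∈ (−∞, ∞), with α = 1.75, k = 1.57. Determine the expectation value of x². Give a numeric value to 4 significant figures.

0.1429

⟨x²⟩ = ∫ x²·|χ|² dx / ∫|χ|² dx (integrals over the domain).
Gaussian moments: ∫x^(2j)·e^(−2αx²) dx = (2j−1)!!/(4α)^j · √(π/(2α)), odd powers integrate to 0; here √(π/(2α)) = 0.94742.
State is unnormalized: ∫|χ|² dx = 0.94742, and ∫χ*·x²·χ dx = 0.13535, so ⟨x²⟩ = 0.13535 / 0.94742.
⟨x²⟩ = 0.14286.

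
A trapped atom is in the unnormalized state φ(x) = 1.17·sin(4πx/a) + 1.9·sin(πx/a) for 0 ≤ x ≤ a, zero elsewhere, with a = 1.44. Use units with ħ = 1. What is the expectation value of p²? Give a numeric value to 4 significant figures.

24.39

p² φ = −ħ² d²φ/dx²; ⟨p²⟩ = −ħ² ∫ φ*·φ'' dx / ∫|φ|² dx.
d²/dx² sin(jπx/a) = −(jπ/a)²·sin(jπx/a); on 0 ≤ x ≤ a, ∫sin²(jπx/a) dx = a/2 and ∫sin(jπx/a)·sin(lπx/a) dx = 0 for j ≠ l, so only diagonal terms survive in ∫|φ|² and ∫φ·φ″; ∫φ·φ′ dx = [φ²/2] between the walls = 0.
State is unnormalized: ∫|φ|² dx = 3.5848, and ∫φ*·(−ħ² φ'') dx = 87.430, so ⟨p²⟩ = 87.430 / 3.5848.
⟨p²⟩ = 24.389.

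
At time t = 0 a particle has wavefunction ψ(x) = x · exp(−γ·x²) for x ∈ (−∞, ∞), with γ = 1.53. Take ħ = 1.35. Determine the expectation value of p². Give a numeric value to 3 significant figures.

p² ψ = −ħ² d²ψ/dx²; ⟨p²⟩ = −ħ² ∫ ψ*·ψ'' dx / ∫|ψ|² dx.
Expand each integrand as polynomial × e^(−2γx²) and use ∫x^(2j)·e^(−2γx²) dx = (2j−1)!!/(4γ)^j · √(π/(2γ)), odd powers → 0; here √(π/(2γ)) = 1.0132. Differentiate with the product rule, d/dx e^(−γx²) = −2γx·e^(−γx²).
State is unnormalized: ∫|ψ|² dx = 0.16556, and ∫ψ*·(−ħ² ψ'') dx = 1.3850, so ⟨p²⟩ = 1.3850 / 0.16556.
⟨p²⟩ = 8.3653.

8.37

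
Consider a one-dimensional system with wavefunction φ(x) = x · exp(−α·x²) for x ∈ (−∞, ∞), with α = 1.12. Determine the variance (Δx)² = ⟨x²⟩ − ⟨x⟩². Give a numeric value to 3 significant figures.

Compute ⟨x⟩ and ⟨x²⟩ separately, then (Δx)² = ⟨x²⟩ − ⟨x⟩².
Expand each integrand as polynomial × e^(−2αx²) and use ∫x^(2j)·e^(−2αx²) dx = (2j−1)!!/(4α)^j · √(π/(2α)), odd powers → 0; here √(π/(2α)) = 1.1843.
Normalization: ∫|φ|² dx = 0.26435.
⟨x⟩ = 0.0000 and ⟨x²⟩ = 0.66964.
(Δx)² = 0.66964 − (0.0000)² = 0.66964.

0.670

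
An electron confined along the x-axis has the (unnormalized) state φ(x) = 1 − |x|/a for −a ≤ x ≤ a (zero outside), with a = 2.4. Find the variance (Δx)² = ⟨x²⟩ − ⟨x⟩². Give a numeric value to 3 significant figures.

0.576

Compute ⟨x⟩ and ⟨x²⟩ separately, then (Δx)² = ⟨x²⟩ − ⟨x⟩².
φ is even, so ∫ over [−a, a] = 2∫₀ᵃ with φ = 1 − x/a there: ∫₀ᵃ (1 − x/a)² dx = a/3, ∫₀ᵃ x²(1 − x/a)² dx = a³/30, ∫₀ᵃ x⁴(1 − x/a)² dx = a⁵/105.
Normalization: ∫|φ|² dx = 1.6000.
⟨x⟩ = 0.0000 and ⟨x²⟩ = 0.57600.
(Δx)² = 0.57600 − (0.0000)² = 0.57600.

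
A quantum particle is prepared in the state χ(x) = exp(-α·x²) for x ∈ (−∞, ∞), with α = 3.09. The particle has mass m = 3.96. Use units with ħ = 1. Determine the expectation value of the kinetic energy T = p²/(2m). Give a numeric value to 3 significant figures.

0.390

T = −(ħ²/2m) d²/dx², so ⟨T⟩ = −(ħ²/2m) ∫ χ*·χ'' dx / ∫|χ|² dx; with m = 3.96.
Gaussian moments: ∫x^(2j)·e^(−2αx²) dx = (2j−1)!!/(4α)^j · √(π/(2α)), odd powers integrate to 0; here √(π/(2α)) = 0.71299. Derivatives: d/dx e^(−αx²) = −2αx·e^(−αx²), d²/dx² e^(−αx²) = (4α²x² − 2α)·e^(−αx²).
State is unnormalized: ∫|χ|² dx = 0.71299, and ∫χ*·(−ħ²/2m · χ'') dx = 0.27817, so ⟨T⟩ = 0.27817 / 0.71299.
⟨T⟩ = 0.39015.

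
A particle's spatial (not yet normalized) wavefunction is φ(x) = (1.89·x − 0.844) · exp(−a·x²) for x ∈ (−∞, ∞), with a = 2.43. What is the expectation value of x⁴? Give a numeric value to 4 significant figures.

⟨x⁴⟩ = ∫ x⁴·|φ|² dx / ∫|φ|² dx (integrals over the domain).
Expand each integrand as polynomial × e^(−2ax²) and use ∫x^(2j)·e^(−2ax²) dx = (2j−1)!!/(4a)^j · √(π/(2a)), odd powers → 0; here √(π/(2a)) = 0.80400.
State is unnormalized: ∫|φ|² dx = 0.86819, and ∫φ*·x⁴·φ dx = 0.065097, so ⟨x⁴⟩ = 0.065097 / 0.86819.
⟨x⁴⟩ = 0.074980.

0.07498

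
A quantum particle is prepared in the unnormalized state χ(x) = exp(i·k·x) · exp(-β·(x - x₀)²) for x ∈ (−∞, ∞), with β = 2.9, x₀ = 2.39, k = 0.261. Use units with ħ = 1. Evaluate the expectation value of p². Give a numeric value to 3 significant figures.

2.97

p² χ = −ħ² d²χ/dx²; ⟨p²⟩ = −ħ² ∫ χ*·χ'' dx / ∫|χ|² dx.
Gaussian moments (u = x − x₀): ∫u^(2j)·e^(−2βu²) du = (2j−1)!!/(4β)^j · √(π/(2β)), odd powers integrate to 0; here √(π/(2β)) = 0.73597. Derivatives: χ′ = (ik − 2βu)·χ, χ″ = ((ik − 2βu)² − 2β)·χ; the odd-in-u pieces drop out.
State is unnormalized: ∫|χ|² dx = 0.73597, and ∫χ*·(−ħ² χ'') dx = 2.1845, so ⟨p²⟩ = 2.1845 / 0.73597.
⟨p²⟩ = 2.9681.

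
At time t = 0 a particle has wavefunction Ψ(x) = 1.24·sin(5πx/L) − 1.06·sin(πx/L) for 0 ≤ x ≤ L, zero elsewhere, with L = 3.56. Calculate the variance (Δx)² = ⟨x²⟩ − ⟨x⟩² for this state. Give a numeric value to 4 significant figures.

Compute ⟨x⟩ and ⟨x²⟩ separately, then (Δx)² = ⟨x²⟩ − ⟨x⟩².
On 0 ≤ x ≤ L (j ≠ l): ∫sin²(jπx/L) dx = L/2, ∫sin(jπx/L)·sin(lπx/L) dx = 0; diagonal moments ∫x·sin²(jπx/L) dx = L²/4, ∫x²·sin²(jπx/L) dx = L³·(1/6 − 1/(4j²π²)); cross terms ∫x·sin(jπx/L)·sin(lπx/L) dx = 0 for j + l even and −4jlL²/(π²(j² − l²)²) for j + l odd, ∫x²·sin(jπx/L)·sin(lπx/L) dx = (−1)^(j+l)·4jlL³/(π²(j² − l²)²); higher powers the same way via product-to-sum and parts.
Normalization: ∫|Ψ|² dx = 4.7369.
⟨x⟩ = 1.7800 and ⟨x²⟩ = 3.8505.
(Δx)² = 3.8505 − (1.7800)² = 0.68212.

0.6821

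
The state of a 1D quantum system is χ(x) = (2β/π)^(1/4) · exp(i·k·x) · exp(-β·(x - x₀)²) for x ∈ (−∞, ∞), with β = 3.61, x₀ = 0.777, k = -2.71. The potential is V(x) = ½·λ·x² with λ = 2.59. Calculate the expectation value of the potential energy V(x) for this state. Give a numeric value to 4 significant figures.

⟨V⟩ = ∫ V(x)·|χ|² dx.
Gaussian moments (u = x − x₀): ∫u^(2j)·e^(−2βu²) du = (2j−1)!!/(4β)^j · √(π/(2β)), odd powers integrate to 0; here √(π/(2β)) = 0.65964.
⟨V⟩ = 0.87151.

0.8715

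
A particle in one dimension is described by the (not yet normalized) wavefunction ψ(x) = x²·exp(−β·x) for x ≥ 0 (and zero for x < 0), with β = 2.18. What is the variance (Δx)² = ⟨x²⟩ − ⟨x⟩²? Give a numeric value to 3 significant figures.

Compute ⟨x⟩ and ⟨x²⟩ separately, then (Δx)² = ⟨x²⟩ − ⟨x⟩².
Every integrand reduces to terms xʲ·e^(−2βx) on [0, ∞); use ∫₀^∞ xʲ·e^(−2βx) dx = j!/(2β)^(j+1).
Normalization: ∫|ψ|² dx = 0.015233.
⟨x⟩ = 1.1468 and ⟨x²⟩ = 1.5781.
(Δx)² = 1.5781 − (1.1468)² = 0.26302.

0.263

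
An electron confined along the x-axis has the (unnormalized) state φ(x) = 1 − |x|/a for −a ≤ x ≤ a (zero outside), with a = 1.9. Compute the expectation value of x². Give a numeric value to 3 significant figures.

⟨x²⟩ = ∫ x²·|φ|² dx / ∫|φ|² dx (integrals over the domain).
φ is even, so ∫ over [−a, a] = 2∫₀ᵃ with φ = 1 − x/a there: ∫₀ᵃ (1 − x/a)² dx = a/3, ∫₀ᵃ x²(1 − x/a)² dx = a³/30, ∫₀ᵃ x⁴(1 − x/a)² dx = a⁵/105.
State is unnormalized: ∫|φ|² dx = 1.2667, and ∫φ*·x²·φ dx = 0.45727, so ⟨x²⟩ = 0.45727 / 1.2667.
⟨x²⟩ = 0.36100.

0.361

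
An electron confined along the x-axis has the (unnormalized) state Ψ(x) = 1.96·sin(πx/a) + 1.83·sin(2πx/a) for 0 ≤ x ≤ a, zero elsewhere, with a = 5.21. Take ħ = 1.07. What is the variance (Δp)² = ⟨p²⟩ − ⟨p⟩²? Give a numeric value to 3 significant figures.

Compute ⟨p⟩ and ⟨p²⟩ separately; (Δp)² = ⟨p²⟩ − ⟨p⟩².
d²/dx² sin(jπx/a) = −(jπ/a)²·sin(jπx/a); on 0 ≤ x ≤ a, ∫sin²(jπx/a) dx = a/2 and ∫sin(jπx/a)·sin(lπx/a) dx = 0 for j ≠ l, so only diagonal terms survive in ∫|Ψ|² and ∫Ψ·Ψ″; ∫Ψ·Ψ′ dx = [Ψ²/2] between the walls = 0.
Normalization: ∫|Ψ|² dx = 18.731.
⟨p⟩ = 0.0000 and ⟨p²⟩ = 0.99793.
(Δp)² = 0.99793 − (0.0000)² = 0.99793.

0.998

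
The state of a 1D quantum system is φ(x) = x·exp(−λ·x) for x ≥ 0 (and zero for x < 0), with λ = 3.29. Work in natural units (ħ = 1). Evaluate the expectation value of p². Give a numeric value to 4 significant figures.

p² φ = −ħ² d²φ/dx²; ⟨p²⟩ = −ħ² ∫ φ*·φ'' dx / ∫|φ|² dx.
Differentiate x·exp(−λ·x) with the product rule; every integrand then reduces to terms xʲ·e^(−2λx) on [0, ∞), with ∫₀^∞ xʲ·e^(−2λx) dx = j!/(2λ)^(j+1).
State is unnormalized: ∫|φ|² dx = 0.0070202, and ∫φ*·(−ħ² φ'') dx = 0.075988, so ⟨p²⟩ = 0.075988 / 0.0070202.
⟨p²⟩ = 10.824.

10.82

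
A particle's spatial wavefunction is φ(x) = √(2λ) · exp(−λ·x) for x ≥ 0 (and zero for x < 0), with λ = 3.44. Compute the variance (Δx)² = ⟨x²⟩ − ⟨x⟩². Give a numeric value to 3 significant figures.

0.0211

Compute ⟨x⟩ and ⟨x²⟩ separately, then (Δx)² = ⟨x²⟩ − ⟨x⟩².
Every integrand reduces to terms xʲ·e^(−2λx) on [0, ∞); use ∫₀^∞ xʲ·e^(−2λx) dx = j!/(2λ)^(j+1).
⟨x⟩ = 0.14535 and ⟨x²⟩ = 0.042253.
(Δx)² = 0.042253 − (0.14535)² = 0.021126.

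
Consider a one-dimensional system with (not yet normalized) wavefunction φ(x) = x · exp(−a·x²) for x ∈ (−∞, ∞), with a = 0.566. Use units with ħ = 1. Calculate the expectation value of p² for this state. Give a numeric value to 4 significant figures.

p² φ = −ħ² d²φ/dx²; ⟨p²⟩ = −ħ² ∫ φ*·φ'' dx / ∫|φ|² dx.
Expand each integrand as polynomial × e^(−2ax²) and use ∫x^(2j)·e^(−2ax²) dx = (2j−1)!!/(4a)^j · √(π/(2a)), odd powers → 0; here √(π/(2a)) = 1.6659. Differentiate with the product rule, d/dx e^(−ax²) = −2ax·e^(−ax²).
State is unnormalized: ∫|φ|² dx = 0.73583, and ∫φ*·(−ħ² φ'') dx = 1.2494, so ⟨p²⟩ = 1.2494 / 0.73583.
⟨p²⟩ = 1.6980.

1.698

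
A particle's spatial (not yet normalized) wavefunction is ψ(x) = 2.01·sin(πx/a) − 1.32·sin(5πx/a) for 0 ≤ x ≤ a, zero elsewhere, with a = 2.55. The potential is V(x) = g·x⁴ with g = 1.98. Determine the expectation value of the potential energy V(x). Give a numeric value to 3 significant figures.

⟨V⟩ = ∫ V(x)·|ψ|² dx / ∫|ψ|² dx.
On 0 ≤ x ≤ a (j ≠ l): ∫sin²(jπx/a) dx = a/2, ∫sin(jπx/a)·sin(lπx/a) dx = 0; diagonal moments ∫x·sin²(jπx/a) dx = a²/4, ∫x²·sin²(jπx/a) dx = a³·(1/6 − 1/(4j²π²)); cross terms ∫x·sin(jπx/a)·sin(lπx/a) dx = 0 for j + l even and −4jla²/(π²(j² − l²)²) for j + l odd, ∫x²·sin(jπx/a)·sin(lπx/a) dx = (−1)^(j+l)·4jla³/(π²(j² − l²)²); higher powers the same way via product-to-sum and parts.
State is unnormalized: ∫|ψ|² dx = 7.3727, and ∫ψ*·V(x)·ψ dx = 78.111, so ⟨V⟩ = 78.111 / 7.3727.
⟨V⟩ = 10.595.

10.6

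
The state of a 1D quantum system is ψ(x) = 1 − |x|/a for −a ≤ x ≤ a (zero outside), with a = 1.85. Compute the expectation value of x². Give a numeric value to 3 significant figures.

0.342

⟨x²⟩ = ∫ x²·|ψ|² dx / ∫|ψ|² dx (integrals over the domain).
ψ is even, so ∫ over [−a, a] = 2∫₀ᵃ with ψ = 1 − x/a there: ∫₀ᵃ (1 − x/a)² dx = a/3, ∫₀ᵃ x²(1 − x/a)² dx = a³/30, ∫₀ᵃ x⁴(1 − x/a)² dx = a⁵/105.
State is unnormalized: ∫|ψ|² dx = 1.2333, and ∫ψ*·x²·ψ dx = 0.42211, so ⟨x²⟩ = 0.42211 / 1.2333.
⟨x²⟩ = 0.34225.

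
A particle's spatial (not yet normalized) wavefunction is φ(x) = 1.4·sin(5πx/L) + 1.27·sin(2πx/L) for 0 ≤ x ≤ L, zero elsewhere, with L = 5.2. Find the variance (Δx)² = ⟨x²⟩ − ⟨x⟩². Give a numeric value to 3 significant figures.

Compute ⟨x⟩ and ⟨x²⟩ separately, then (Δx)² = ⟨x²⟩ − ⟨x⟩².
On 0 ≤ x ≤ L (j ≠ l): ∫sin²(jπx/L) dx = L/2, ∫sin(jπx/L)·sin(lπx/L) dx = 0; diagonal moments ∫x·sin²(jπx/L) dx = L²/4, ∫x²·sin²(jπx/L) dx = L³·(1/6 − 1/(4j²π²)); cross terms ∫x·sin(jπx/L)·sin(lπx/L) dx = 0 for j + l even and −4jlL²/(π²(j² − l²)²) for j + l odd, ∫x²·sin(jπx/L)·sin(lπx/L) dx = (−1)^(j+l)·4jlL³/(π²(j² − l²)²); higher powers the same way via product-to-sum and parts.
Normalization: ∫|φ|² dx = 9.2895.
⟨x⟩ = 2.5049 and ⟨x²⟩ = 8.3340.
(Δx)² = 8.3340 − (2.5049)² = 2.0596.

2.06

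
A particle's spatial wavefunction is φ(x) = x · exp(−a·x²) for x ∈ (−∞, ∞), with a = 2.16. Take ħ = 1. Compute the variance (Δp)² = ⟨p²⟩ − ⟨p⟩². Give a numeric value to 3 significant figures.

Compute ⟨p⟩ and ⟨p²⟩ separately; (Δp)² = ⟨p²⟩ − ⟨p⟩².
Expand each integrand as polynomial × e^(−2ax²) and use ∫x^(2j)·e^(−2ax²) dx = (2j−1)!!/(4a)^j · √(π/(2a)), odd powers → 0; here √(π/(2a)) = 0.85277. Differentiate with the product rule, d/dx e^(−ax²) = −2ax·e^(−ax²).
Normalization: ∫|φ|² dx = 0.098700.
⟨p⟩ = 0.0000 and ⟨p²⟩ = 6.4800.
(Δp)² = 6.4800 − (0.0000)² = 6.4800.

6.48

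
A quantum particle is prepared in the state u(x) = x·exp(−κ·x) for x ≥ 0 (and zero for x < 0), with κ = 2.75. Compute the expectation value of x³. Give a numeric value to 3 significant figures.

⟨x³⟩ = ∫ x³·|u|² dx / ∫|u|² dx (integrals over the domain).
Every integrand reduces to terms xʲ·e^(−2κx) on [0, ∞); use ∫₀^∞ xʲ·e^(−2κx) dx = j!/(2κ)^(j+1).
State is unnormalized: ∫|u|² dx = 0.012021, and ∫u*·x³·u dx = 0.0043352, so ⟨x³⟩ = 0.0043352 / 0.012021.
⟨x³⟩ = 0.36063.

0.361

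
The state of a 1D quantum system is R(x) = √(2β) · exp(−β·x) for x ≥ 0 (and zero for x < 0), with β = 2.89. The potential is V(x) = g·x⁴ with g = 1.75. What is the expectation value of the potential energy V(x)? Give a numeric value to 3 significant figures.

0.0376

⟨V⟩ = ∫ V(x)·|R|² dx.
Every integrand reduces to terms xʲ·e^(−2βx) on [0, ∞); use ∫₀^∞ xʲ·e^(−2βx) dx = j!/(2β)^(j+1).
⟨V⟩ = 0.037630.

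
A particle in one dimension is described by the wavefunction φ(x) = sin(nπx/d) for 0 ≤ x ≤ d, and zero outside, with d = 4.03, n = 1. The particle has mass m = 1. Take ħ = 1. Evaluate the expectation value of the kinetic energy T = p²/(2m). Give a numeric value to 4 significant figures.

T = −(ħ²/2m) d²/dx², so ⟨T⟩ = −(ħ²/2m) ∫ φ*·φ'' dx / ∫|φ|² dx; with m = 1.
d/dx sin(nπx/d) = (nπ/d)·cos(nπx/d) and d²/dx² sin(nπx/d) = −(nπ/d)²·sin(nπx/d); on 0 ≤ x ≤ d, ∫sin²(nπx/d) dx = d/2 and ∫sin(nπx/d)·cos(nπx/d) dx = 0.
State is unnormalized: ∫|φ|² dx = 2.0150, and ∫φ*·(−ħ²/2m · φ'') dx = 0.61226, so ⟨T⟩ = 0.61226 / 2.0150.
⟨T⟩ = 0.30385.

0.3039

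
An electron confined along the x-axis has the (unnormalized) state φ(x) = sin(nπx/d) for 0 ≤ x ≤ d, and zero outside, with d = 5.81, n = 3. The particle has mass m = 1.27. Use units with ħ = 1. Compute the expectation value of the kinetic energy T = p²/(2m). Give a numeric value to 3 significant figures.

T = −(ħ²/2m) d²/dx², so ⟨T⟩ = −(ħ²/2m) ∫ φ*·φ'' dx / ∫|φ|² dx; with m = 1.27.
d/dx sin(nπx/d) = (nπ/d)·cos(nπx/d) and d²/dx² sin(nπx/d) = −(nπ/d)²·sin(nπx/d); on 0 ≤ x ≤ d, ∫sin²(nπx/d) dx = d/2 and ∫sin(nπx/d)·cos(nπx/d) dx = 0.
State is unnormalized: ∫|φ|² dx = 2.9050, and ∫φ*·(−ħ²/2m · φ'') dx = 3.0096, so ⟨T⟩ = 3.0096 / 2.9050.
⟨T⟩ = 1.0360.

1.04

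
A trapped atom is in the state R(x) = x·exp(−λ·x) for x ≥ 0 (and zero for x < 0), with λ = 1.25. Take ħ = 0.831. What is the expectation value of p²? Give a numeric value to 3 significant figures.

1.08

p² R = −ħ² d²R/dx²; ⟨p²⟩ = −ħ² ∫ R*·R'' dx / ∫|R|² dx.
Differentiate x·exp(−λ·x) with the product rule; every integrand then reduces to terms xʲ·e^(−2λx) on [0, ∞), with ∫₀^∞ xʲ·e^(−2λx) dx = j!/(2λ)^(j+1).
State is unnormalized: ∫|R|² dx = 0.12800, and ∫R*·(−ħ² R'') dx = 0.13811, so ⟨p²⟩ = 0.13811 / 0.12800.
⟨p²⟩ = 1.0790.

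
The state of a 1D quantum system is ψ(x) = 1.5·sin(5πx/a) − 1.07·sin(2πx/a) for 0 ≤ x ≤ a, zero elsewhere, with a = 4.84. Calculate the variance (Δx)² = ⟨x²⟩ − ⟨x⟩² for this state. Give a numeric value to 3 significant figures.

Compute ⟨x⟩ and ⟨x²⟩ separately, then (Δx)² = ⟨x²⟩ − ⟨x⟩².
On 0 ≤ x ≤ a (j ≠ l): ∫sin²(jπx/a) dx = a/2, ∫sin(jπx/a)·sin(lπx/a) dx = 0; diagonal moments ∫x·sin²(jπx/a) dx = a²/4, ∫x²·sin²(jπx/a) dx = a³·(1/6 − 1/(4j²π²)); cross terms ∫x·sin(jπx/a)·sin(lπx/a) dx = 0 for j + l even and −4jla²/(π²(j² − l²)²) for j + l odd, ∫x²·sin(jπx/a)·sin(lπx/a) dx = (−1)^(j+l)·4jla³/(π²(j² − l²)²); higher powers the same way via product-to-sum and parts.
Normalization: ∫|ψ|² dx = 8.2157.
⟨x⟩ = 2.5041 and ⟨x²⟩ = 8.0841.
(Δx)² = 8.0841 − (2.5041)² = 1.8135.

1.81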